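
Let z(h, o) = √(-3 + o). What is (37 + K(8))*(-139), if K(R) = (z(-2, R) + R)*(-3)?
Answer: -1807 + 417*√5 ≈ -874.56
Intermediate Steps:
K(R) = -3*R - 3*√(-3 + R) (K(R) = (√(-3 + R) + R)*(-3) = (R + √(-3 + R))*(-3) = -3*R - 3*√(-3 + R))
(37 + K(8))*(-139) = (37 + (-3*8 - 3*√(-3 + 8)))*(-139) = (37 + (-24 - 3*√5))*(-139) = (13 - 3*√5)*(-139) = -1807 + 417*√5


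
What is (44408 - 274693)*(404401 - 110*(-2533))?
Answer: -157291793835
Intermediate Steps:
(44408 - 274693)*(404401 - 110*(-2533)) = -230285*(404401 + 278630) = -230285*683031 = -157291793835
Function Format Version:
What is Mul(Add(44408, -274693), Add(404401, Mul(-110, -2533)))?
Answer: -157291793835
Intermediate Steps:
Mul(Add(44408, -274693), Add(404401, Mul(-110, -2533))) = Mul(-230285, Add(404401, 278630)) = Mul(-230285, 683031) = -157291793835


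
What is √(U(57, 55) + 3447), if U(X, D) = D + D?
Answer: √3557 ≈ 59.641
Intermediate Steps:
U(X, D) = 2*D
√(U(57, 55) + 3447) = √(2*55 + 3447) = √(110 + 3447) = √3557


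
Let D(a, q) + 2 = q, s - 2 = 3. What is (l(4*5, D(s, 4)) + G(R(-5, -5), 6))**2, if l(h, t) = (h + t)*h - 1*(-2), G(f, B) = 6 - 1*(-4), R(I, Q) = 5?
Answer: 204304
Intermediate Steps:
s = 5 (s = 2 + 3 = 5)
D(a, q) = -2 + q
G(f, B) = 10 (G(f, B) = 6 + 4 = 10)
l(h, t) = 2 + h*(h + t) (l(h, t) = h*(h + t) + 2 = 2 + h*(h + t))
(l(4*5, D(s, 4)) + G(R(-5, -5), 6))**2 = ((2 + (4*5)**2 + (4*5)*(-2 + 4)) + 10)**2 = ((2 + 20**2 + 20*2) + 10)**2 = ((2 + 400 + 40) + 10)**2 = (442 + 10)**2 = 452**2 = 204304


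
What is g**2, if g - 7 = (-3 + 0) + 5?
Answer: 81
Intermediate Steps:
g = 9 (g = 7 + ((-3 + 0) + 5) = 7 + (-3 + 5) = 7 + 2 = 9)
g**2 = 9**2 = 81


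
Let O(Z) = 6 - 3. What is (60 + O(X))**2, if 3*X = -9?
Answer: 3969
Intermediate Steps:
X = -3 (X = (1/3)*(-9) = -3)
O(Z) = 3
(60 + O(X))**2 = (60 + 3)**2 = 63**2 = 3969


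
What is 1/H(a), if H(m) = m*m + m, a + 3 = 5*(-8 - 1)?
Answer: 1/2256 ≈ 0.00044326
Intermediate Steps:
a = -48 (a = -3 + 5*(-8 - 1) = -3 + 5*(-9) = -3 - 45 = -48)
H(m) = m + m² (H(m) = m² + m = m + m²)
1/H(a) = 1/(-48*(1 - 48)) = 1/(-48*(-47)) = 1/2256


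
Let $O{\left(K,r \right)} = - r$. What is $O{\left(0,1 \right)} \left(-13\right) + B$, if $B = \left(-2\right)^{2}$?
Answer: $17$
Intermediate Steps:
$B = 4$
$O{\left(0,1 \right)} \left(-13\right) + B = \left(-1\right) 1 \left(-13\right) + 4 = \left(-1\right) \left(-13\right) + 4 = 13 + 4 = 17$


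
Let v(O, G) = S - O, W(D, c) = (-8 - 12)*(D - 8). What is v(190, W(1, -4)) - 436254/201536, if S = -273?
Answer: -997313/2144 ≈ -465.16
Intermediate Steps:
W(D, c) = 160 - 20*D (W(D, c) = -20*(-8 + D) = 160 - 20*D)
v(O, G) = -273 - O
v(190, W(1, -4)) - 436254/201536 = (-273 - 1*190) - 436254/201536 = (-273 - 190) - 436254/201536 = -463 - 1*4641/2144 = -463 - 4641/2144 = -997313/2144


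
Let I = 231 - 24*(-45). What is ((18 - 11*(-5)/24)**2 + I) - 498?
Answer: 705457/576 ≈ 1224.8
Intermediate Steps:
I = 1311 (I = 231 + 1080 = 1311)
((18 - 11*(-5)/24)**2 + I) - 498 = ((18 - 11*(-5)/24)**2 + 1311) - 498 = ((18 + 55*(1/24))**2 + 1311) - 498 = ((18 + 55/24)**2 + 1311) - 498 = ((487/24)**2 + 1311) - 498 = (237169/576 + 1311) - 498 = 992305/576 - 498 = 705457/576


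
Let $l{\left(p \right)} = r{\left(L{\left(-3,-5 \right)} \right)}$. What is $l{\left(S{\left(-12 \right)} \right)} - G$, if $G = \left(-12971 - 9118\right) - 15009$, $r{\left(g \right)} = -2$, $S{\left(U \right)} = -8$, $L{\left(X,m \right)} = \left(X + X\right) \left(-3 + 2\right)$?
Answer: $37096$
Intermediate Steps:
$L{\left(X,m \right)} = - 2 X$ ($L{\left(X,m \right)} = 2 X \left(-1\right) = - 2 X$)
$G = -37098$ ($G = -22089 - 15009 = -37098$)
$l{\left(p \right)} = -2$
$l{\left(S{\left(-12 \right)} \right)} - G = -2 - -37098 = -2 + 37098 = 37096$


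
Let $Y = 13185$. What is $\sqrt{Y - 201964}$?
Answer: $i \sqrt{188779} \approx 434.49 i$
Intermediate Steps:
$\sqrt{Y - 201964} = \sqrt{13185 - 201964} = \sqrt{-188779} = i \sqrt{188779}$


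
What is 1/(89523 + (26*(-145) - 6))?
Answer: 1/85747 ≈ 1.1662e-5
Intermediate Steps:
1/(89523 + (26*(-145) - 6)) = 1/(89523 + (-3770 - 6)) = 1/(89523 - 3776) = 1/85747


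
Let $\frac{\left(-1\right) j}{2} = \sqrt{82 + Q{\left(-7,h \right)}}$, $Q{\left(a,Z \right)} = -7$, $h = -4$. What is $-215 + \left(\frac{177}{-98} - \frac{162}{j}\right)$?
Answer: $- \frac{21247}{98} + \frac{27 \sqrt{3}}{5} \approx -207.45$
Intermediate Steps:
$j = - 10 \sqrt{3}$ ($j = - 2 \sqrt{82 - 7} = - 2 \sqrt{75} = - 2 \cdot 5 \sqrt{3} = - 10 \sqrt{3} \approx -17.32$)
$-215 + \left(\frac{177}{-98} - \frac{162}{j}\right) = -215 - \left(\frac{177}{98} + 162 \left(- \frac{\sqrt{3}}{30}\right)\right) = -215 - \left(\frac{177}{98} - \frac{27 \sqrt{3}}{5}\right) = - \frac{21247}{98} + \frac{27 \sqrt{3}}{5}$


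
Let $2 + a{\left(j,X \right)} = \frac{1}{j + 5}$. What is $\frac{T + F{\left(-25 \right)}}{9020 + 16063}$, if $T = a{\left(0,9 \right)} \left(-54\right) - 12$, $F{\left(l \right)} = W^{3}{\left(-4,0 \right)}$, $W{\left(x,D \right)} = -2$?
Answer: $\frac{386}{125415} \approx 0.0030778$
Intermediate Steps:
$a{\left(j,X \right)} = -2 + \frac{1}{5 + j}$ ($a{\left(j,X \right)} = -2 + \frac{1}{j + 5} = -2 + \frac{1}{5 + j}$)
$F{\left(l \right)} = -8$ ($F{\left(l \right)} = \left(-2\right)^{3} = -8$)
$T = \frac{426}{5}$ ($T = \frac{-9 - 0}{5 + 0} \left(-54\right) - 12 = \frac{-9 + 0}{5} \left(-54\right) - 12 = \frac{1}{5} \left(-9\right) \left(-54\right) - 12 = \left(- \frac{9}{5}\right) \left(-54\right) - 12 = \frac{486}{5} - 12 = \frac{426}{5} \approx 85.2$)
$\frac{T + F{\left(-25 \right)}}{9020 + 16063} = \frac{\frac{426}{5} - 8}{9020 + 16063} = \frac{386}{5 \cdot 25083} = \frac{386}{5} \cdot \frac{1}{25083} = \frac{386}{125415}$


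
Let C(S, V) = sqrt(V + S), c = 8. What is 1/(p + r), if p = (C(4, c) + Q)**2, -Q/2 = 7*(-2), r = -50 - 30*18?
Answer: 103/2402 - 28*sqrt(3)/1201 ≈ 0.0025001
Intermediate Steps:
C(S, V) = sqrt(S + V)
r = -590 (r = -50 - 540 = -590)
Q = 28 (Q = -14*(-2) = -2*(-14) = 28)
p = (28 + 2*sqrt(3))**2 (p = (sqrt(4 + 8) + 28)**2 = (sqrt(12) + 28)**2 = (2*sqrt(3) + 28)**2 = (28 + 2*sqrt(3))**2 ≈ 989.99)
1/(p + r) = 1/((796 + 112*sqrt(3)) - 590) = 1/(206 + 112*sqrt(3))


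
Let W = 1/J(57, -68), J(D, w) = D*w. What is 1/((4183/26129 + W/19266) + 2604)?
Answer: 114775499592/298893775382615 ≈ 0.00038400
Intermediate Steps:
W = -1/3876 (W = 1/(57*(-68)) = 1/(-3876) = -1/3876 ≈ -0.00025800)
1/((4183/26129 + W/19266) + 2604) = 1/((4183/26129 - 1/3876/19266) + 2604) = 1/((4183*(1/26129) - 1/3876*1/19266) + 2604) = 1/((4183/26129 - 1/74675016) + 2604) = 1/(18374445047/114775499592 + 2604) = 1/(298893775382615/114775499592) = 114775499592/298893775382615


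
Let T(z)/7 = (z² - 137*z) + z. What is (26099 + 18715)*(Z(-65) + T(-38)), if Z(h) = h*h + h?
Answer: 2260597416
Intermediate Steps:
Z(h) = h + h² (Z(h) = h² + h = h + h²)
T(z) = -952*z + 7*z² (T(z) = 7*((z² - 137*z) + z) = 7*(z² - 136*z) = -952*z + 7*z²)
(26099 + 18715)*(Z(-65) + T(-38)) = (26099 + 18715)*(-65*(1 - 65) + 7*(-38)*(-136 - 38)) = 44814*(-65*(-64) + 7*(-38)*(-174)) = 44814*(4160 + 46284) = 44814*50444 = 2260597416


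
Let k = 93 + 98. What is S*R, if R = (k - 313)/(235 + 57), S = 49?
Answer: -2989/146 ≈ -20.473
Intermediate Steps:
k = 191
R = -61/146 (R = (191 - 313)/(235 + 57) = -122/292 = -122*1/292 = -61/146 ≈ -0.41781)
S*R = 49*(-61/146) = -2989/146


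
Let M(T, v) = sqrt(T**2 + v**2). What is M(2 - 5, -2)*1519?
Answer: 1519*sqrt(13) ≈ 5476.8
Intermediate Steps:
M(2 - 5, -2)*1519 = sqrt((2 - 5)**2 + (-2)**2)*1519 = sqrt((-3)**2 + 4)*1519 = sqrt(9 + 4)*1519 = sqrt(13)*1519 = 1519*sqrt(13)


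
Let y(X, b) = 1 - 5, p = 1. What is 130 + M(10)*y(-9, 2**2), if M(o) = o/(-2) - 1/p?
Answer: 154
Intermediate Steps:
y(X, b) = -4
M(o) = -1 - o/2 (M(o) = o/(-2) - 1/1 = o*(-1/2) - 1*1 = -o/2 - 1 = -1 - o/2)
130 + M(10)*y(-9, 2**2) = 130 + (-1 - 1/2*10)*(-4) = 130 + (-1 - 5)*(-4) = 130 - 6*(-4) = 130 + 24 = 154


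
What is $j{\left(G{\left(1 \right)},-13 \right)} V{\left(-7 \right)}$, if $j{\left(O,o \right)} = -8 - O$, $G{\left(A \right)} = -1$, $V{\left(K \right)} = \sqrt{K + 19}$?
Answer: $- 14 \sqrt{3} \approx -24.249$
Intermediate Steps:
$V{\left(K \right)} = \sqrt{19 + K}$
$j{\left(G{\left(1 \right)},-13 \right)} V{\left(-7 \right)} = \left(-8 - -1\right) \sqrt{19 - 7} = \left(-8 + 1\right) \sqrt{12} = - 7 \cdot 2 \sqrt{3} = - 14 \sqrt{3}$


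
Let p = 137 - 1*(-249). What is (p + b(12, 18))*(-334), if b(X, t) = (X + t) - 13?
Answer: -134602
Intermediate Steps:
b(X, t) = -13 + X + t
p = 386 (p = 137 + 249 = 386)
(p + b(12, 18))*(-334) = (386 + (-13 + 12 + 18))*(-334) = (386 + 17)*(-334) = 403*(-334) = -134602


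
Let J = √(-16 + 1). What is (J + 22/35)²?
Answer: -17891/1225 + 44*I*√15/35 ≈ -14.605 + 4.8689*I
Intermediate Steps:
J = I*√15 (J = √(-15) = I*√15 ≈ 3.873*I)
(J + 22/35)² = (I*√15 + 22/35)² = (22/35 + I*√15)²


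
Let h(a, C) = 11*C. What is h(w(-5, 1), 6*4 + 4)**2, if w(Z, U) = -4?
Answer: 94864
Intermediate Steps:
h(w(-5, 1), 6*4 + 4)**2 = (11*(6*4 + 4))**2 = (11*(24 + 4))**2 = (11*28)**2 = 308**2 = 94864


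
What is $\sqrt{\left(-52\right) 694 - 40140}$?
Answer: $2 i \sqrt{19057} \approx 276.09 i$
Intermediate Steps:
$\sqrt{\left(-52\right) 694 - 40140} = \sqrt{-36088 - 40140} = \sqrt{-76228} = 2 i \sqrt{19057}$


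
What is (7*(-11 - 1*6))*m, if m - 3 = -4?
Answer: 119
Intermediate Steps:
m = -1 (m = 3 - 4 = -1)
(7*(-11 - 1*6))*m = (7*(-11 - 1*6))*(-1) = (7*(-11 - 6))*(-1) = (7*(-17))*(-1) = -119*(-1) = 119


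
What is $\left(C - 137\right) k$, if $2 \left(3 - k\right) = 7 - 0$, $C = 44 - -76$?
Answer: $\frac{17}{2} \approx 8.5$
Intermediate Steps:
$C = 120$ ($C = 44 + 76 = 120$)
$k = - \frac{1}{2}$ ($k = 3 - \frac{7 - 0}{2} = 3 - \frac{7 + 0}{2} = 3 - \frac{7}{2} = - \frac{1}{2} \approx -0.5$)
$\left(C - 137\right) k = \left(120 - 137\right) \left(- \frac{1}{2}\right) = \left(-17\right) \left(- \frac{1}{2}\right) = \frac{17}{2}$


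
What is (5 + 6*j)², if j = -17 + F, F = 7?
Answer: 3025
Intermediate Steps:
j = -10 (j = -17 + 7 = -10)
(5 + 6*j)² = (5 + 6*(-10))² = (5 - 60)² = (-55)² = 3025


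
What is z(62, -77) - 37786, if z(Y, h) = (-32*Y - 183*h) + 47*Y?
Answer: -22765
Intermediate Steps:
z(Y, h) = -183*h + 15*Y (z(Y, h) = (-183*h - 32*Y) + 47*Y = -183*h + 15*Y)
z(62, -77) - 37786 = (-183*(-77) + 15*62) - 37786 = (14091 + 930) - 37786 = 15021 - 37786 = -22765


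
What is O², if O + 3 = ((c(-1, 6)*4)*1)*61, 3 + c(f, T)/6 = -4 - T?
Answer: 362331225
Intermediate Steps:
c(f, T) = -42 - 6*T (c(f, T) = -18 + 6*(-4 - T) = -18 + (-24 - 6*T) = -42 - 6*T)
O = -19035 (O = -3 + (((-42 - 6*6)*4)*1)*61 = -3 + (((-42 - 36)*4)*1)*61 = -3 + (-78*4*1)*61 = -3 - 312*1*61 = -3 - 312*61 = -3 - 19032 = -19035)
O² = (-19035)² = 362331225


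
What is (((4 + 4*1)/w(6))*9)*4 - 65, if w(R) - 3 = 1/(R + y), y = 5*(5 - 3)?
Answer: 1423/49 ≈ 29.041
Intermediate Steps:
y = 10 (y = 5*2 = 10)
w(R) = 3 + 1/(10 + R) (w(R) = 3 + 1/(R + 10) = 3 + 1/(10 + R))
(((4 + 4*1)/w(6))*9)*4 - 65 = (((4 + 4*1)/(((31 + 3*6)/(10 + 6))))*9)*4 - 65 = (((4 + 4)/(((31 + 18)/16)))*9)*4 - 65 = ((8/(((1/16)*49)))*9)*4 - 65 = ((8/(49/16))*9)*4 - 65 = ((8*(16/49))*9)*4 - 65 = ((128/49)*9)*4 - 65 = (1152/49)*4 - 65 = 4608/49 - 65 = 1423/49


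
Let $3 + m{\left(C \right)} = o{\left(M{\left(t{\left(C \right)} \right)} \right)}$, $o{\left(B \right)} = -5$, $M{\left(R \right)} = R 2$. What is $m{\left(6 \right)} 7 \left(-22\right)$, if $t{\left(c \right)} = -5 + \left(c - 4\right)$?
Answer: $1232$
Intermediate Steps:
$t{\left(c \right)} = -9 + c$ ($t{\left(c \right)} = -5 + \left(-4 + c\right) = -9 + c$)
$M{\left(R \right)} = 2 R$
$m{\left(C \right)} = -8$ ($m{\left(C \right)} = -3 - 5 = -8$)
$m{\left(6 \right)} 7 \left(-22\right) = \left(-8\right) 7 \left(-22\right) = \left(-56\right) \left(-22\right) = 1232$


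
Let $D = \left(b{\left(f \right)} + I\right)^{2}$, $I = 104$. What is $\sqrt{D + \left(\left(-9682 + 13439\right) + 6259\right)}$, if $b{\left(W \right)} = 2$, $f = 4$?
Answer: $2 \sqrt{5313} \approx 145.78$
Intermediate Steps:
$D = 11236$ ($D = \left(2 + 104\right)^{2} = 106^{2} = 11236$)
$\sqrt{D + \left(\left(-9682 + 13439\right) + 6259\right)} = \sqrt{11236 + \left(\left(-9682 + 13439\right) + 6259\right)} = \sqrt{11236 + \left(3757 + 6259\right)} = \sqrt{11236 + 10016} = \sqrt{21252} = 2 \sqrt{5313}$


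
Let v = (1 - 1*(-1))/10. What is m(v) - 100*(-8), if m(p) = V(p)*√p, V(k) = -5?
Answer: 800 - √5 ≈ 797.76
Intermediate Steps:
v = ⅕ (v = (1 + 1)*(⅒) = 2*(⅒) = ⅕ ≈ 0.20000)
m(p) = -5*√p
m(v) - 100*(-8) = -√5 - 100*(-8) = -√5 + 800 = 800 - √5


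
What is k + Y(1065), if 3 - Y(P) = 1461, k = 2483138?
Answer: 2481680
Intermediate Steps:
Y(P) = -1458 (Y(P) = 3 - 1*1461 = 3 - 1461 = -1458)
k + Y(1065) = 2483138 - 1458 = 2481680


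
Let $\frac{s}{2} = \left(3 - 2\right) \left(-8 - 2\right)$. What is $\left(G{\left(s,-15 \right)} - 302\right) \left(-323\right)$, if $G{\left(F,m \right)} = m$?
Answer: $102391$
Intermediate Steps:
$s = -20$ ($s = 2 \left(3 - 2\right) \left(-8 - 2\right) = 2 \cdot 1 \left(-10\right) = 2 \left(-10\right) = -20$)
$\left(G{\left(s,-15 \right)} - 302\right) \left(-323\right) = \left(-15 - 302\right) \left(-323\right) = \left(-317\right) \left(-323\right) = 102391$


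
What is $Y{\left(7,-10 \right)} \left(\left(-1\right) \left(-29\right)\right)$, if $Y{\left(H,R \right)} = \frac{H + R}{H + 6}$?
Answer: $- \frac{87}{13} \approx -6.6923$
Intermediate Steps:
$Y{\left(H,R \right)} = \frac{H + R}{6 + H}$
$Y{\left(7,-10 \right)} \left(\left(-1\right) \left(-29\right)\right) = \frac{7 - 10}{6 + 7} \left(\left(-1\right) \left(-29\right)\right) = \frac{1}{13} \left(-3\right) 29 = \left(- \frac{3}{13}\right) 29 = - \frac{87}{13}$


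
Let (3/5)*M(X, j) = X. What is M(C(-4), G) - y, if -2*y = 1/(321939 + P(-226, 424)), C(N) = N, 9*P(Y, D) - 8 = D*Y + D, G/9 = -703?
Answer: -112082333/16812354 ≈ -6.6667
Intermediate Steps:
G = -6327 (G = 9*(-703) = -6327)
P(Y, D) = 8/9 + D/9 + D*Y/9 (P(Y, D) = 8/9 + (D*Y + D)/9 = 8/9 + (D + D*Y)/9 = 8/9 + (D/9 + D*Y/9) = 8/9 + D/9 + D*Y/9)
M(X, j) = 5*X/3
y = -9/5604118 (y = -1/(2*(321939 + (8/9 + (⅑)*424 + (⅑)*424*(-226)))) = -1/(2*(321939 + (8/9 + 424/9 - 95824/9))) = -1/(2*(321939 - 95392/9)) = -1/(2*2802059/9) = -½*9/2802059 = -9/5604118 ≈ -1.6060e-6)
M(C(-4), G) - y = (5/3)*(-4) - 1*(-9/5604118) = -20/3 + 9/5604118 = -112082333/16812354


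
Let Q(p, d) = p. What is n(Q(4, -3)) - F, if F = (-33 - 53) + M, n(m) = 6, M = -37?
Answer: 129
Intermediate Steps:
F = -123 (F = (-33 - 53) - 37 = -86 - 37 = -123)
n(Q(4, -3)) - F = 6 - 1*(-123) = 6 + 123 = 129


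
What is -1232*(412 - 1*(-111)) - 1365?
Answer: -645701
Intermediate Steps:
-1232*(412 - 1*(-111)) - 1365 = -1232*(412 + 111) - 1365 = -1232*523 - 1365 = -644336 - 1365 = -645701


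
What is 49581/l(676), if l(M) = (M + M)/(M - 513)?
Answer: 8081703/1352 ≈ 5977.6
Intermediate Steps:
l(M) = 2*M/(-513 + M) (l(M) = (2*M)/(-513 + M) = 2*M/(-513 + M))
49581/l(676) = 49581/((2*676/(-513 + 676))) = 49581/((2*676/163)) = 49581/((2*676*(1/163))) = 49581/(1352/163) = 49581*(163/1352) = 8081703/1352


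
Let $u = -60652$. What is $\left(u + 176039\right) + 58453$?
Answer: $173840$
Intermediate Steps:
$\left(u + 176039\right) + 58453 = \left(-60652 + 176039\right) + 58453 = 115387 + 58453 = 173840$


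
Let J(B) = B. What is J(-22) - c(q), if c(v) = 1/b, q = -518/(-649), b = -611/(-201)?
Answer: -13643/611 ≈ -22.329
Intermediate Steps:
b = 611/201 (b = -611*(-1/201) = 611/201 ≈ 3.0398)
q = 518/649 (q = -518*(-1/649) = 518/649 ≈ 0.79815)
c(v) = 201/611 (c(v) = 1/(611/201) = 201/611)
J(-22) - c(q) = -22 - 1*201/611 = -22 - 201/611 = -13643/611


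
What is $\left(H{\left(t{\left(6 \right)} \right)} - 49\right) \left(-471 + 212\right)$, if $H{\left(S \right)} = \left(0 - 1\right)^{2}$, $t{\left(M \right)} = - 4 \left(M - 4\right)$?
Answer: $12432$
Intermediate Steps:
$t{\left(M \right)} = 16 - 4 M$ ($t{\left(M \right)} = - 4 \left(-4 + M\right) = 16 - 4 M$)
$H{\left(S \right)} = 1$ ($H{\left(S \right)} = \left(-1\right)^{2} = 1$)
$\left(H{\left(t{\left(6 \right)} \right)} - 49\right) \left(-471 + 212\right) = \left(1 - 49\right) \left(-471 + 212\right) = \left(-48\right) \left(-259\right) = 12432$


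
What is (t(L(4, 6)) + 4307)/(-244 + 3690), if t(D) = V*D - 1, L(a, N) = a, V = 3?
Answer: 2159/1723 ≈ 1.2530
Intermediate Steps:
t(D) = -1 + 3*D (t(D) = 3*D - 1 = -1 + 3*D)
(t(L(4, 6)) + 4307)/(-244 + 3690) = ((-1 + 3*4) + 4307)/(-244 + 3690) = ((-1 + 12) + 4307)/3446 = (11 + 4307)*(1/3446) = 4318*(1/3446) = 2159/1723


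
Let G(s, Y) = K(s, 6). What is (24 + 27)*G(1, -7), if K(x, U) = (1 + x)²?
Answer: 204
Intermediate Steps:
G(s, Y) = (1 + s)²
(24 + 27)*G(1, -7) = (24 + 27)*(1 + 1)² = 51*2² = 51*4 = 204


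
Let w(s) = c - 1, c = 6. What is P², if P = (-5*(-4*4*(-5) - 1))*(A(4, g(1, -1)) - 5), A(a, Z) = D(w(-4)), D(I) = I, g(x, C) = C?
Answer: 0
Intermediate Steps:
w(s) = 5 (w(s) = 6 - 1 = 5)
A(a, Z) = 5
P = 0 (P = (-5*(-4*4*(-5) - 1))*(5 - 5) = -5*(-16*(-5) - 1)*0 = -5*(80 - 1)*0 = -5*79*0 = -395*0 = 0)
P² = 0² = 0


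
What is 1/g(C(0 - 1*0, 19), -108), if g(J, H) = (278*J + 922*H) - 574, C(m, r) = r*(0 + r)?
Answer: 1/208 ≈ 0.0048077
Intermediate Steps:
C(m, r) = r² (C(m, r) = r*r = r²)
g(J, H) = -574 + 278*J + 922*H
1/g(C(0 - 1*0, 19), -108) = 1/(-574 + 278*19² + 922*(-108)) = 1/(-574 + 278*361 - 99576) = 1/(-574 + 100358 - 99576) = 1/208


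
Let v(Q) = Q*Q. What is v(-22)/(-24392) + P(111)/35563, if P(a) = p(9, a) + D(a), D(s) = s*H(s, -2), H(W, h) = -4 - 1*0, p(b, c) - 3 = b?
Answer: -6937459/216863174 ≈ -0.031990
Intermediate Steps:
p(b, c) = 3 + b
H(W, h) = -4 (H(W, h) = -4 + 0 = -4)
D(s) = -4*s (D(s) = s*(-4) = -4*s)
v(Q) = Q**2
P(a) = 12 - 4*a (P(a) = (3 + 9) - 4*a = 12 - 4*a)
v(-22)/(-24392) + P(111)/35563 = (-22)**2/(-24392) + (12 - 4*111)/35563 = 484*(-1/24392) + (12 - 444)*(1/35563) = -121/6098 - 432*1/35563 = -121/6098 - 432/35563 = -6937459/216863174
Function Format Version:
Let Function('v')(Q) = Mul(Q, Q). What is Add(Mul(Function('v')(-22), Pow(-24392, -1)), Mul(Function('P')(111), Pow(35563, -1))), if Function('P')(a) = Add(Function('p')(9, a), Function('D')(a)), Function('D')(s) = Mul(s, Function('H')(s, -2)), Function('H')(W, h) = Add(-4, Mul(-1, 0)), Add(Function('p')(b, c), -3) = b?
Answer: Rational(-6937459, 216863174) ≈ -0.031990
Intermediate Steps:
Function('p')(b, c) = Add(3, b)
Function('H')(W, h) = -4 (Function('H')(W, h) = Add(-4, 0) = -4)
Function('D')(s) = Mul(-4, s) (Function('D')(s) = Mul(s, -4) = Mul(-4, s))
Function('v')(Q) = Pow(Q, 2)
Function('P')(a) = Add(12, Mul(-4, a)) (Function('P')(a) = Add(Add(3, 9), Mul(-4, a)) = Add(12, Mul(-4, a)))
Add(Mul(Function('v')(-22), Pow(-24392, -1)), Mul(Function('P')(111), Pow(35563, -1))) = Add(Mul(Pow(-22, 2), Pow(-24392, -1)), Mul(Add(12, Mul(-4, 111)), Pow(35563, -1))) = Add(Mul(484, Rational(-1, 24392)), Mul(Add(12, -444), Rational(1, 35563))) = Add(Rational(-121, 6098), Mul(-432, Rational(1, 35563))) = Add(Rational(-121, 6098), Rational(-432, 35563)) = Rational(-6937459, 216863174)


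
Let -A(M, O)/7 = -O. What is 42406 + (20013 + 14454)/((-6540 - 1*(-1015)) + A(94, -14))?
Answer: 238414471/5623 ≈ 42400.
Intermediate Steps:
A(M, O) = 7*O (A(M, O) = -(-7)*O = 7*O)
42406 + (20013 + 14454)/((-6540 - 1*(-1015)) + A(94, -14)) = 42406 + (20013 + 14454)/((-6540 - 1*(-1015)) + 7*(-14)) = 42406 + 34467/((-6540 + 1015) - 98) = 42406 + 34467/(-5525 - 98) = 42406 + 34467/(-5623) = 42406 + 34467*(-1/5623) = 42406 - 34467/5623 = 238414471/5623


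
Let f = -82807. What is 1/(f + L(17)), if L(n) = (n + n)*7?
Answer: -1/82569 ≈ -1.2111e-5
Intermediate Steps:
L(n) = 14*n (L(n) = (2*n)*7 = 14*n)
1/(f + L(17)) = 1/(-82807 + 14*17) = 1/(-82807 + 238) = 1/(-82569) = -1/82569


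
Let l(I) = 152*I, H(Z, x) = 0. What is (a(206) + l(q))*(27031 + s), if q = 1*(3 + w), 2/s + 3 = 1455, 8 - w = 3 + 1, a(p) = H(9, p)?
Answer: 10440237724/363 ≈ 2.8761e+7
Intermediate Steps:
a(p) = 0
w = 4 (w = 8 - (3 + 1) = 8 - 1*4 = 8 - 4 = 4)
s = 1/726 (s = 2/(-3 + 1455) = 2/1452 = 2*(1/1452) = 1/726 ≈ 0.0013774)
q = 7 (q = 1*(3 + 4) = 1*7 = 7)
(a(206) + l(q))*(27031 + s) = (0 + 152*7)*(27031 + 1/726) = (0 + 1064)*(19624507/726) = 1064*(19624507/726) = 10440237724/363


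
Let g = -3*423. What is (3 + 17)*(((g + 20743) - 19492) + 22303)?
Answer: 445700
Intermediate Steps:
g = -1269
(3 + 17)*(((g + 20743) - 19492) + 22303) = (3 + 17)*(((-1269 + 20743) - 19492) + 22303) = 20*((19474 - 19492) + 22303) = 20*(-18 + 22303) = 20*22285 = 445700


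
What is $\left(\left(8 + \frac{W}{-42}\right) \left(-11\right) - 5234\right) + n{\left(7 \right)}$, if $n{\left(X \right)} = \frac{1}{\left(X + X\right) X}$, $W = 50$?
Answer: $- \frac{1560815}{294} \approx -5308.9$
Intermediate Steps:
$n{\left(X \right)} = \frac{1}{2 X^{2}}$ ($n{\left(X \right)} = \frac{1}{2 X X} = \frac{\frac{1}{2} \frac{1}{X}}{X} = \frac{1}{2 X^{2}}$)
$\left(\left(8 + \frac{W}{-42}\right) \left(-11\right) - 5234\right) + n{\left(7 \right)} = \left(\left(8 + \frac{50}{-42}\right) \left(-11\right) - 5234\right) + \frac{1}{2 \cdot 49} = \left(\left(8 + 50 \left(- \frac{1}{42}\right)\right) \left(-11\right) - 5234\right) + \frac{1}{2} \cdot \frac{1}{49} = \left(\left(8 - \frac{25}{21}\right) \left(-11\right) - 5234\right) + \frac{1}{98} = \left(\frac{143}{21} \left(-11\right) - 5234\right) + \frac{1}{98} = \left(- \frac{1573}{21} - 5234\right) + \frac{1}{98} = - \frac{111487}{21} + \frac{1}{98} = - \frac{1560815}{294}$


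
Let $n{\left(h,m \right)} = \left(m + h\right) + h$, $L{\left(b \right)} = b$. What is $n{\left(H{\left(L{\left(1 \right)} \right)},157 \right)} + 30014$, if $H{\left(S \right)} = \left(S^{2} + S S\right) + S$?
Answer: $30177$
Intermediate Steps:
$H{\left(S \right)} = S + 2 S^{2}$ ($H{\left(S \right)} = \left(S^{2} + S^{2}\right) + S = 2 S^{2} + S = S + 2 S^{2}$)
$n{\left(h,m \right)} = m + 2 h$ ($n{\left(h,m \right)} = \left(h + m\right) + h = m + 2 h$)
$n{\left(H{\left(L{\left(1 \right)} \right)},157 \right)} + 30014 = \left(157 + 2 \cdot 1 \left(1 + 2 \cdot 1\right)\right) + 30014 = \left(157 + 2 \cdot 1 \left(1 + 2\right)\right) + 30014 = \left(157 + 2 \cdot 1 \cdot 3\right) + 30014 = \left(157 + 2 \cdot 3\right) + 30014 = \left(157 + 6\right) + 30014 = 163 + 30014 = 30177$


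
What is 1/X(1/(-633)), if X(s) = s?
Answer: -633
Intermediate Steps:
1/X(1/(-633)) = 1/(1/(-633)) = 1/(-1/633) = -633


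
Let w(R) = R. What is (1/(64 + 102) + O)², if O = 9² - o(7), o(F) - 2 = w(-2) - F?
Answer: 213422881/27556 ≈ 7745.1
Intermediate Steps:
o(F) = -F (o(F) = 2 + (-2 - F) = -F)
O = 88 (O = 9² - (-1)*7 = 81 - 1*(-7) = 81 + 7 = 88)
(1/(64 + 102) + O)² = (1/(64 + 102) + 88)² = (1/166 + 88)² = (14609/166)² = 213422881/27556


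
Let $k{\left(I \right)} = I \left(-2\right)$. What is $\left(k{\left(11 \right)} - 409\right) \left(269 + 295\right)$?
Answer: $-243084$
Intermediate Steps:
$k{\left(I \right)} = - 2 I$
$\left(k{\left(11 \right)} - 409\right) \left(269 + 295\right) = \left(\left(-2\right) 11 - 409\right) \left(269 + 295\right) = \left(-22 - 409\right) 564 = \left(-431\right) 564 = -243084$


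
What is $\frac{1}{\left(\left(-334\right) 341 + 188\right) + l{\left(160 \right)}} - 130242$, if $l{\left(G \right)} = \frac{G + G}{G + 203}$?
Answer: $- \frac{5375733080199}{41274958} \approx -1.3024 \cdot 10^{5}$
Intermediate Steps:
$l{\left(G \right)} = \frac{2 G}{203 + G}$
$\frac{1}{\left(\left(-334\right) 341 + 188\right) + l{\left(160 \right)}} - 130242 = \frac{1}{\left(\left(-334\right) 341 + 188\right) + 2 \cdot 160 \frac{1}{203 + 160}} - 130242 = \frac{1}{\left(-113894 + 188\right) + 2 \cdot 160 \cdot \frac{1}{363}} - 130242 = \frac{1}{-113706 + 2 \cdot 160 \cdot \frac{1}{363}} - 130242 = \frac{1}{-113706 + \frac{320}{363}} - 130242 = \frac{1}{- \frac{41274958}{363}} - 130242 = - \frac{363}{41274958} - 130242 = - \frac{5375733080199}{41274958}$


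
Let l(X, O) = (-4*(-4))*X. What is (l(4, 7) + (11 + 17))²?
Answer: 8464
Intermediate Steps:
l(X, O) = 16*X
(l(4, 7) + (11 + 17))² = (16*4 + (11 + 17))² = (64 + 28)² = 92² = 8464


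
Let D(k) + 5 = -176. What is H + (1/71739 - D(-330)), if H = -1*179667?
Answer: -12876146153/71739 ≈ -1.7949e+5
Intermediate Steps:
D(k) = -181 (D(k) = -5 - 176 = -181)
H = -179667
H + (1/71739 - D(-330)) = -179667 + (1/71739 - 1*(-181)) = -179667 + (1/71739 + 181) = -179667 + 12984760/71739 = -12876146153/71739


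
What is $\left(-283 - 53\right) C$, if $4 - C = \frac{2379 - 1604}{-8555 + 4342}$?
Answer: $- \frac{5922672}{4213} \approx -1405.8$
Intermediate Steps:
$C = \frac{17627}{4213}$ ($C = 4 - \frac{2379 - 1604}{-8555 + 4342} = 4 - \frac{775}{-4213} = 4 - 775 \left(- \frac{1}{4213}\right) = 4 - - \frac{775}{4213} = 4 + \frac{775}{4213} = \frac{17627}{4213} \approx 4.184$)
$\left(-283 - 53\right) C = \left(-283 - 53\right) \frac{17627}{4213} = \left(-336\right) \frac{17627}{4213} = - \frac{5922672}{4213}$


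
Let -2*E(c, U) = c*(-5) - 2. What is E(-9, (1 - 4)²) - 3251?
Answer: -6545/2 ≈ -3272.5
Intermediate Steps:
E(c, U) = 1 + 5*c/2 (E(c, U) = -(c*(-5) - 2)/2 = -(-5*c - 2)/2 = -(-2 - 5*c)/2 = 1 + 5*c/2)
E(-9, (1 - 4)²) - 3251 = (1 + (5/2)*(-9)) - 3251 = (1 - 45/2) - 3251 = -43/2 - 3251 = -6545/2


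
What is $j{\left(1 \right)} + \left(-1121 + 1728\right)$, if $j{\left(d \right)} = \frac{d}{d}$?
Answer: $608$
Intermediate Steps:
$j{\left(d \right)} = 1$
$j{\left(1 \right)} + \left(-1121 + 1728\right) = 1 + \left(-1121 + 1728\right) = 1 + 607 = 608$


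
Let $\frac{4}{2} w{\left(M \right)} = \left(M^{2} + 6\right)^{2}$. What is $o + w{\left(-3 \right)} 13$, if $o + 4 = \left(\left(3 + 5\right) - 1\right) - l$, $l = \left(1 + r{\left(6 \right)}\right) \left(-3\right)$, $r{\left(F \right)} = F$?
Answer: $\frac{2973}{2} \approx 1486.5$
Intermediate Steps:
$l = -21$ ($l = \left(1 + 6\right) \left(-3\right) = 7 \left(-3\right) = -21$)
$w{\left(M \right)} = \frac{\left(6 + M^{2}\right)^{2}}{2}$ ($w{\left(M \right)} = \frac{\left(M^{2} + 6\right)^{2}}{2} = \frac{\left(6 + M^{2}\right)^{2}}{2}$)
$o = 24$ ($o = -4 + \left(\left(\left(3 + 5\right) - 1\right) - -21\right) = -4 + \left(\left(8 - 1\right) + 21\right) = -4 + \left(7 + 21\right) = -4 + 28 = 24$)
$o + w{\left(-3 \right)} 13 = 24 + \frac{\left(6 + \left(-3\right)^{2}\right)^{2}}{2} \cdot 13 = 24 + \frac{\left(6 + 9\right)^{2}}{2} \cdot 13 = 24 + \frac{15^{2}}{2} \cdot 13 = 24 + \frac{1}{2} \cdot 225 \cdot 13 = 24 + \frac{225}{2} \cdot 13 = 24 + \frac{2925}{2} = \frac{2973}{2}$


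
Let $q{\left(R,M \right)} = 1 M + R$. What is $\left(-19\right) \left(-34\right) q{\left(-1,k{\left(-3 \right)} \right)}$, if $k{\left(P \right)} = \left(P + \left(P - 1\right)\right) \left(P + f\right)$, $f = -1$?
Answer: $17442$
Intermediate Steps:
$k{\left(P \right)} = \left(-1 + P\right) \left(-1 + 2 P\right)$ ($k{\left(P \right)} = \left(P + \left(P - 1\right)\right) \left(P - 1\right) = \left(P + \left(-1 + P\right)\right) \left(-1 + P\right) = \left(-1 + 2 P\right) \left(-1 + P\right) = \left(-1 + P\right) \left(-1 + 2 P\right)$)
$q{\left(R,M \right)} = M + R$
$\left(-19\right) \left(-34\right) q{\left(-1,k{\left(-3 \right)} \right)} = \left(-19\right) \left(-34\right) \left(\left(1 - -9 + 2 \left(-3\right)^{2}\right) - 1\right) = 646 \left(\left(1 + 9 + 2 \cdot 9\right) - 1\right) = 646 \left(\left(1 + 9 + 18\right) - 1\right) = 646 \left(28 - 1\right) = 646 \cdot 27 = 17442$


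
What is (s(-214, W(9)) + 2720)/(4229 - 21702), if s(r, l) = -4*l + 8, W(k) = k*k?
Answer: -2404/17473 ≈ -0.13758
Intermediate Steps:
W(k) = k**2
s(r, l) = 8 - 4*l
(s(-214, W(9)) + 2720)/(4229 - 21702) = ((8 - 4*9**2) + 2720)/(4229 - 21702) = ((8 - 4*81) + 2720)/(-17473) = ((8 - 324) + 2720)*(-1/17473) = (-316 + 2720)*(-1/17473) = 2404*(-1/17473) = -2404/17473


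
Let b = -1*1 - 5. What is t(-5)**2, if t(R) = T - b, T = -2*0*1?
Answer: 36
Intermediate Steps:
b = -6 (b = -1 - 5 = -6)
T = 0 (T = 0*1 = 0)
t(R) = 6 (t(R) = 0 - 1*(-6) = 0 + 6 = 6)
t(-5)**2 = 6**2 = 36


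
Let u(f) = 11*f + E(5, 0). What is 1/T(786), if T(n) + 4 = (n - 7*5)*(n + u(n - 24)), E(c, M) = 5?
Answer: 1/6888919 ≈ 1.4516e-7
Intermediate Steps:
u(f) = 5 + 11*f (u(f) = 11*f + 5 = 5 + 11*f)
T(n) = -4 + (-259 + 12*n)*(-35 + n) (T(n) = -4 + (n - 7*5)*(n + (5 + 11*(n - 24))) = -4 + (n - 35)*(n + (5 + 11*(-24 + n))) = -4 + (-35 + n)*(n + (5 + (-264 + 11*n))) = -4 + (-35 + n)*(n + (-259 + 11*n)) = -4 + (-35 + n)*(-259 + 12*n) = -4 + (-259 + 12*n)*(-35 + n))
1/T(786) = 1/(9061 - 679*786 + 12*786²) = 1/(9061 - 533694 + 12*617796) = 1/(9061 - 533694 + 7413552) = 1/6888919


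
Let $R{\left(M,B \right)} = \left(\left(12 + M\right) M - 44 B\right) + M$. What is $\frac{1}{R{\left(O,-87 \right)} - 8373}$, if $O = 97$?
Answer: $\frac{1}{6125} \approx 0.00016327$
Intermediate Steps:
$R{\left(M,B \right)} = M - 44 B + M \left(12 + M\right)$ ($R{\left(M,B \right)} = \left(M \left(12 + M\right) - 44 B\right) + M = \left(- 44 B + M \left(12 + M\right)\right) + M = M - 44 B + M \left(12 + M\right)$)
$\frac{1}{R{\left(O,-87 \right)} - 8373} = \frac{1}{\left(97^{2} - -3828 + 13 \cdot 97\right) - 8373} = \frac{1}{\left(9409 + 3828 + 1261\right) - 8373} = \frac{1}{14498 - 8373} = \frac{1}{6125}$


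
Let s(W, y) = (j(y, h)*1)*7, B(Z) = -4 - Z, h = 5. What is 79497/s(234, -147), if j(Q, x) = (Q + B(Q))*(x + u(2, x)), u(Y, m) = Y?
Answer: -79497/196 ≈ -405.60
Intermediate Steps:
j(Q, x) = -8 - 4*x (j(Q, x) = (Q + (-4 - Q))*(x + 2) = -4*(2 + x) = -8 - 4*x)
s(W, y) = -196 (s(W, y) = ((-8 - 4*5)*1)*7 = ((-8 - 20)*1)*7 = -28*1*7 = -28*7 = -196)
79497/s(234, -147) = 79497/(-196) = 79497*(-1/196) = -79497/196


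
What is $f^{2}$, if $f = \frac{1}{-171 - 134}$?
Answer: $\frac{1}{93025} \approx 1.075 \cdot 10^{-5}$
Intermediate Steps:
$f = - \frac{1}{305}$ ($f = \frac{1}{-305} = - \frac{1}{305} \approx -0.0032787$)
$f^{2} = \left(- \frac{1}{305}\right)^{2} = \frac{1}{93025}$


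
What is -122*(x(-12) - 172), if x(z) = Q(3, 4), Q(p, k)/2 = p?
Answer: 20252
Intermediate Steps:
Q(p, k) = 2*p
x(z) = 6 (x(z) = 2*3 = 6)
-122*(x(-12) - 172) = -122*(6 - 172) = -122*(-166) = 20252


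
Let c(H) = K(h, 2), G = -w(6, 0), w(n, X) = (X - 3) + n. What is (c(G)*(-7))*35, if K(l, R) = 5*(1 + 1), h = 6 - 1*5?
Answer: -2450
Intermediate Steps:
h = 1 (h = 6 - 5 = 1)
w(n, X) = -3 + X + n (w(n, X) = (-3 + X) + n = -3 + X + n)
K(l, R) = 10 (K(l, R) = 5*2 = 10)
G = -3 (G = -(-3 + 0 + 6) = -1*3 = -3)
c(H) = 10
(c(G)*(-7))*35 = (10*(-7))*35 = -70*35 = -2450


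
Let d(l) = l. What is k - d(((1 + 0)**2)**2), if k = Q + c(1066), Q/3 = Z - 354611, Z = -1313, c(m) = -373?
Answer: -1068146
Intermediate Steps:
Q = -1067772 (Q = 3*(-1313 - 354611) = 3*(-355924) = -1067772)
k = -1068145 (k = -1067772 - 373 = -1068145)
k - d(((1 + 0)**2)**2) = -1068145 - ((1 + 0)**2)**2 = -1068145 - (1**2)**2 = -1068145 - 1*1**2 = -1068145 - 1*1 = -1068145 - 1 = -1068146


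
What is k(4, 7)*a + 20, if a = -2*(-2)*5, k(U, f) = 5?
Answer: 120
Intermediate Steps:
a = 20 (a = 4*5 = 20)
k(4, 7)*a + 20 = 5*20 + 20 = 100 + 20 = 120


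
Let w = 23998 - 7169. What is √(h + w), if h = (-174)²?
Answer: √47105 ≈ 217.04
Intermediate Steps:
h = 30276
w = 16829
√(h + w) = √(30276 + 16829) = √47105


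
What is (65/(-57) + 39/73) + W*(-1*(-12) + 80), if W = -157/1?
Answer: -60104006/4161 ≈ -14445.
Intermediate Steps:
W = -157 (W = -157*1 = -157)
(65/(-57) + 39/73) + W*(-1*(-12) + 80) = (65/(-57) + 39/73) - 157*(-1*(-12) + 80) = (65*(-1/57) + 39*(1/73)) - 157*(12 + 80) = (-65/57 + 39/73) - 157*92 = -2522/4161 - 14444 = -60104006/4161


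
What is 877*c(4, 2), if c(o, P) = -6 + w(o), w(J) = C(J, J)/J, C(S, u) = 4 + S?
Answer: -3508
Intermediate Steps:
w(J) = (4 + J)/J
c(o, P) = -6 + (4 + o)/o
877*c(4, 2) = 877*(-5 + 4/4) = 877*(-5 + 4*(¼)) = 877*(-5 + 1) = 877*(-4) = -3508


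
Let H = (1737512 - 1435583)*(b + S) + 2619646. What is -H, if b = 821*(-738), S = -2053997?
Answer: 803096817809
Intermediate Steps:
b = -605898
H = -803096817809 (H = (1737512 - 1435583)*(-605898 - 2053997) + 2619646 = 301929*(-2659895) + 2619646 = -803099437455 + 2619646 = -803096817809)
-H = -1*(-803096817809) = 803096817809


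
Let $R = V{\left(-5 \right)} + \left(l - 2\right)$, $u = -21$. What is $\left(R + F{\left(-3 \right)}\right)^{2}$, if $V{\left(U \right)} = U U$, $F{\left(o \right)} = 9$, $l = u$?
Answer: $121$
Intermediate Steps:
$l = -21$
$V{\left(U \right)} = U^{2}$
$R = 2$ ($R = \left(-5\right)^{2} - 23 = 25 - 23 = 2$)
$\left(R + F{\left(-3 \right)}\right)^{2} = \left(2 + 9\right)^{2} = 11^{2} = 121$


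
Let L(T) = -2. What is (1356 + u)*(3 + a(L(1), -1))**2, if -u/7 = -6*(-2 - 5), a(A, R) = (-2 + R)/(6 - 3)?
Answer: 4248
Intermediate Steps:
a(A, R) = -2/3 + R/3 (a(A, R) = (-2 + R)/3 = (-2 + R)*(1/3) = -2/3 + R/3)
u = -294 (u = -(-42)*(-2 - 5) = -(-42)*(-7) = -7*42 = -294)
(1356 + u)*(3 + a(L(1), -1))**2 = (1356 - 294)*(3 + (-2/3 + (1/3)*(-1)))**2 = 1062*(3 + (-2/3 - 1/3))**2 = 1062*(3 - 1)**2 = 1062*2**2 = 1062*4 = 4248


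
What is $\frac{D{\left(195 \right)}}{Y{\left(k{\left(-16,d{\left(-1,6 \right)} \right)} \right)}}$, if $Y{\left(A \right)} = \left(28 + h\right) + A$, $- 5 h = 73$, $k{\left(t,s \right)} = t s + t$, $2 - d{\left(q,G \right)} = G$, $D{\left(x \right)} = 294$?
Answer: $\frac{1470}{307} \approx 4.7883$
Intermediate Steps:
$d{\left(q,G \right)} = 2 - G$
$k{\left(t,s \right)} = t + s t$ ($k{\left(t,s \right)} = s t + t = t + s t$)
$h = - \frac{73}{5}$ ($h = \left(- \frac{1}{5}\right) 73 = - \frac{73}{5} \approx -14.6$)
$Y{\left(A \right)} = \frac{67}{5} + A$ ($Y{\left(A \right)} = \left(28 - \frac{73}{5}\right) + A = \frac{67}{5} + A$)
$\frac{D{\left(195 \right)}}{Y{\left(k{\left(-16,d{\left(-1,6 \right)} \right)} \right)}} = \frac{294}{\frac{67}{5} - 16 \left(1 + \left(2 - 6\right)\right)} = \frac{294}{\frac{67}{5} - 16 \left(1 - 4\right)} = \frac{294}{\frac{67}{5} - -48} = \frac{294}{\frac{67}{5} + 48} = \frac{294}{\frac{307}{5}} = 294 \cdot \frac{5}{307} = \frac{1470}{307}$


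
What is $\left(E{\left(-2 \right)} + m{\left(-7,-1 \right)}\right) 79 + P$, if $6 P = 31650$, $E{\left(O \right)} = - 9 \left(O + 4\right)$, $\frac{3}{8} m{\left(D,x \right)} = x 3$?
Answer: $3221$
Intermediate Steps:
$m{\left(D,x \right)} = 8 x$ ($m{\left(D,x \right)} = \frac{8 x 3}{3} = \frac{8 \cdot 3 x}{3} = 8 x$)
$E{\left(O \right)} = -36 - 9 O$ ($E{\left(O \right)} = - 9 \left(4 + O\right) = -36 - 9 O$)
$P = 5275$ ($P = \frac{1}{6} \cdot 31650 = 5275$)
$\left(E{\left(-2 \right)} + m{\left(-7,-1 \right)}\right) 79 + P = \left(\left(-36 - -18\right) + 8 \left(-1\right)\right) 79 + 5275 = \left(\left(-36 + 18\right) - 8\right) 79 + 5275 = \left(-18 - 8\right) 79 + 5275 = \left(-26\right) 79 + 5275 = -2054 + 5275 = 3221$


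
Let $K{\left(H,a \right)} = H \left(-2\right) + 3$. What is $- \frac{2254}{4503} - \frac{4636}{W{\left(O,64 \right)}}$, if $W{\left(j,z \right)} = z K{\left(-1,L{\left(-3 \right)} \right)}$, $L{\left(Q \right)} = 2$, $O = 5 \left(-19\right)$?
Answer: $- \frac{5399297}{360240} \approx -14.988$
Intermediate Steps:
$O = -95$
$K{\left(H,a \right)} = 3 - 2 H$ ($K{\left(H,a \right)} = - 2 H + 3 = 3 - 2 H$)
$W{\left(j,z \right)} = 5 z$ ($W{\left(j,z \right)} = z \left(3 - -2\right) = z \left(3 + 2\right) = z 5 = 5 z$)
$- \frac{2254}{4503} - \frac{4636}{W{\left(O,64 \right)}} = - \frac{2254}{4503} - \frac{4636}{5 \cdot 64} = \left(-2254\right) \frac{1}{4503} - \frac{4636}{320} = - \frac{2254}{4503} - \frac{1159}{80} = - \frac{5399297}{360240}$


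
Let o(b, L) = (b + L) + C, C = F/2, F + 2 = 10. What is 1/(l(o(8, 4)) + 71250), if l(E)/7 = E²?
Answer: 1/73042 ≈ 1.3691e-5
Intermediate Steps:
F = 8 (F = -2 + 10 = 8)
C = 4 (C = 8/2 = 8*(½) = 4)
o(b, L) = 4 + L + b (o(b, L) = (b + L) + 4 = (L + b) + 4 = 4 + L + b)
l(E) = 7*E²
1/(l(o(8, 4)) + 71250) = 1/(7*(4 + 4 + 8)² + 71250) = 1/(7*16² + 71250) = 1/(7*256 + 71250) = 1/(1792 + 71250) = 1/73042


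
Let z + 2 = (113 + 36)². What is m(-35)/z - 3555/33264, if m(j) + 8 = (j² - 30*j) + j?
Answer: -519133/82047504 ≈ -0.0063272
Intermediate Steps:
m(j) = -8 + j² - 29*j (m(j) = -8 + ((j² - 30*j) + j) = -8 + (j² - 29*j) = -8 + j² - 29*j)
z = 22199 (z = -2 + (113 + 36)² = -2 + 149² = -2 + 22201 = 22199)
m(-35)/z - 3555/33264 = (-8 + (-35)² - 29*(-35))/22199 - 3555/33264 = (-8 + 1225 + 1015)*(1/22199) - 3555*1/33264 = 2232*(1/22199) - 395/3696 = 2232/22199 - 395/3696 = -519133/82047504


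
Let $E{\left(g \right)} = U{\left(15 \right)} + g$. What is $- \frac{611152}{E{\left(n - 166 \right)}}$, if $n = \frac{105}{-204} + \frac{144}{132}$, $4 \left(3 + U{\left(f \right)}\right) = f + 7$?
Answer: $\frac{457141696}{121867} \approx 3751.2$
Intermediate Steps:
$U{\left(f \right)} = - \frac{5}{4} + \frac{f}{4}$ ($U{\left(f \right)} = -3 + \frac{f + 7}{4} = -3 + \frac{7 + f}{4} = -3 + \left(\frac{7}{4} + \frac{f}{4}\right) = - \frac{5}{4} + \frac{f}{4}$)
$n = \frac{431}{748}$ ($n = 105 \left(- \frac{1}{204}\right) + 144 \cdot \frac{1}{132} = - \frac{35}{68} + \frac{12}{11} = \frac{431}{748} \approx 0.5762$)
$E{\left(g \right)} = \frac{5}{2} + g$ ($E{\left(g \right)} = \left(- \frac{5}{4} + \frac{1}{4} \cdot 15\right) + g = \left(- \frac{5}{4} + \frac{15}{4}\right) + g = \frac{5}{2} + g$)
$- \frac{611152}{E{\left(n - 166 \right)}} = - \frac{611152}{\frac{5}{2} + \left(\frac{431}{748} - 166\right)} = - \frac{611152}{\frac{5}{2} - \frac{123737}{748}} = - \frac{611152}{- \frac{121867}{748}} = \left(-611152\right) \left(- \frac{748}{121867}\right) = \frac{457141696}{121867}$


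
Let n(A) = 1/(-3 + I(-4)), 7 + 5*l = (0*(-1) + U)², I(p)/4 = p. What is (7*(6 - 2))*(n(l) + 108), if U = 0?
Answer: 57428/19 ≈ 3022.5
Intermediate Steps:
I(p) = 4*p
l = -7/5 (l = -7/5 + (0*(-1) + 0)²/5 = -7/5 + (0 + 0)²/5 = -7/5 + (⅕)*0² = -7/5 + (⅕)*0 = -7/5 + 0 = -7/5 ≈ -1.4000)
n(A) = -1/19 (n(A) = 1/(-3 + 4*(-4)) = 1/(-3 - 16) = 1/(-19) = -1/19)
(7*(6 - 2))*(n(l) + 108) = (7*(6 - 2))*(-1/19 + 108) = (7*4)*(2051/19) = 28*(2051/19) = 57428/19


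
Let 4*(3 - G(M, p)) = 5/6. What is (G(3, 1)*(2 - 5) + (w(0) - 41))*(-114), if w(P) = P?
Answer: 22515/4 ≈ 5628.8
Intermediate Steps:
G(M, p) = 67/24 (G(M, p) = 3 - 5/(4*6) = 3 - ¼*⅚ = 3 - 5/24 = 67/24)
(G(3, 1)*(2 - 5) + (w(0) - 41))*(-114) = (67*(2 - 5)/24 + (0 - 41))*(-114) = ((67/24)*(-3) - 41)*(-114) = (-67/8 - 41)*(-114) = -395/8*(-114) = 22515/4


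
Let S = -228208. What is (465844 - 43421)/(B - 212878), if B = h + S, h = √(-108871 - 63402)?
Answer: -186324871378/194557031669 - 422423*I*√172273/194557031669 ≈ -0.95769 - 0.00090118*I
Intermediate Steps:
h = I*√172273 (h = √(-172273) = I*√172273 ≈ 415.06*I)
B = -228208 + I*√172273 (B = I*√172273 - 228208 = -228208 + I*√172273 ≈ -2.2821e+5 + 415.06*I)
(465844 - 43421)/(B - 212878) = (465844 - 43421)/((-228208 + I*√172273) - 212878) = 422423/(-441086 + I*√172273)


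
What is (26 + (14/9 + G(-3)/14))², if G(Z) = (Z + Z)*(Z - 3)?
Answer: 3602404/3969 ≈ 907.63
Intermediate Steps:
G(Z) = 2*Z*(-3 + Z) (G(Z) = (2*Z)*(-3 + Z) = 2*Z*(-3 + Z))
(26 + (14/9 + G(-3)/14))² = (26 + (14/9 + (2*(-3)*(-3 - 3))/14))² = (26 + (14*(⅑) + (2*(-3)*(-6))*(1/14)))² = (26 + (14/9 + 36*(1/14)))² = (26 + (14/9 + 18/7))² = (26 + 260/63)² = (1898/63)² = 3602404/3969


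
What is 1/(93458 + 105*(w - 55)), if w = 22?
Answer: 1/89993 ≈ 1.1112e-5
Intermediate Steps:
1/(93458 + 105*(w - 55)) = 1/(93458 + 105*(22 - 55)) = 1/(93458 + 105*(-33)) = 1/(93458 - 3465) = 1/89993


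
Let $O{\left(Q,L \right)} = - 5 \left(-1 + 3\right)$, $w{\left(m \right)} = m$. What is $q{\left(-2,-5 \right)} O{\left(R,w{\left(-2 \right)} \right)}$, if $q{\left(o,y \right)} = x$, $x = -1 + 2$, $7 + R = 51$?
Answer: $-10$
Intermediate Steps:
$R = 44$ ($R = -7 + 51 = 44$)
$x = 1$
$q{\left(o,y \right)} = 1$
$O{\left(Q,L \right)} = -10$ ($O{\left(Q,L \right)} = \left(-5\right) 2 = -10$)
$q{\left(-2,-5 \right)} O{\left(R,w{\left(-2 \right)} \right)} = 1 \left(-10\right) = -10$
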